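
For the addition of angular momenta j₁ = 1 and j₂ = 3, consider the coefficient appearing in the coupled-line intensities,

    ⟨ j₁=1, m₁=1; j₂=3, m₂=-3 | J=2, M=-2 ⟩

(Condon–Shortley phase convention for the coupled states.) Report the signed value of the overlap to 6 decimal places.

j₁+j₂−J=2  J+j₁−j₂=0  J−j₁+j₂=4  j₁+j₂+J+1=7
(j₁±m₁, j₂±m₂, J±M) = (2,0,0,6,0,4)
P² = 11520/7
sum k=0..0:
  [0] +1/48 = 1/48
S = 1/48
C² = P²·S² = 5/7 ; C = +0.845154

+√(5/7) ≈ +0.845154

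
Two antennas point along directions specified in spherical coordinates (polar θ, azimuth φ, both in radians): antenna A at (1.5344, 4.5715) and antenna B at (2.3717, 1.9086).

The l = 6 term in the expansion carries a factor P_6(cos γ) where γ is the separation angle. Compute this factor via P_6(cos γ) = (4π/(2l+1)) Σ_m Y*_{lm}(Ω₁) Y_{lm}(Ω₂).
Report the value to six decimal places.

Addition theorem: P_6(cos γ) = (4π/13) Σ_m Y*_{lm}(Ω₁) Y_{lm}(Ω₂), m = −6…6:
  m=-6: (-0.319246+0.360006i) × (+0.024195+0.049327i) = -0.025482-0.007037i  (running Σ = -0.025482-0.007037i)
  m=-5: (-0.039305-0.046246i) × (+0.194946-0.023155i) = -0.008733-0.008105i  (running Σ = -0.034215-0.015142i)
  m=-4: (-0.296429+0.187318i) × (+0.085202-0.381764i) = +0.046255+0.129126i  (running Σ = +0.012040+0.113984i)
  m=-3: (-0.028969-0.064408i) × (-0.357450-0.222803i) = -0.003995+0.029477i  (running Σ = +0.008044+0.143461i)
  m=-2: (-0.305008+0.088294i) × (-0.060395+0.048402i) = +0.014147-0.020095i  (running Σ = +0.022192+0.123366i)
  m=-1: (-0.010435-0.073575i) × (-0.115696-0.329367i) = -0.023026+0.011949i  (running Σ = -0.000834+0.135315i)
  m=0: (-0.309043-0.000000i) × (-0.186659+0.000000i) = +0.057686+0.000000i  (running Σ = +0.056851+0.135315i)
  m=1: (+0.010435-0.073575i) × (+0.115696-0.329367i) = -0.023026-0.011949i  (running Σ = +0.033825+0.123366i)
  m=2: (-0.305008-0.088294i) × (-0.060395-0.048402i) = +0.014147+0.020095i  (running Σ = +0.047972+0.143461i)
  m=3: (+0.028969-0.064408i) × (+0.357450-0.222803i) = -0.003995-0.029477i  (running Σ = +0.043977+0.113984i)
  m=4: (-0.296429-0.187318i) × (+0.085202+0.381764i) = +0.046255-0.129126i  (running Σ = +0.090232-0.015142i)
  m=5: (+0.039305-0.046246i) × (-0.194946-0.023155i) = -0.008733+0.008105i  (running Σ = +0.081499-0.007037i)
  m=6: (-0.319246-0.360006i) × (+0.024195-0.049327i) = -0.025482+0.007037i  (running Σ = +0.056017+0.000000i)
Total Σ_m = +0.056017+0.000000i. Multiply by 0.966644: +0.054148+0.000000i. P_6(cos γ) = 0.054148

0.054148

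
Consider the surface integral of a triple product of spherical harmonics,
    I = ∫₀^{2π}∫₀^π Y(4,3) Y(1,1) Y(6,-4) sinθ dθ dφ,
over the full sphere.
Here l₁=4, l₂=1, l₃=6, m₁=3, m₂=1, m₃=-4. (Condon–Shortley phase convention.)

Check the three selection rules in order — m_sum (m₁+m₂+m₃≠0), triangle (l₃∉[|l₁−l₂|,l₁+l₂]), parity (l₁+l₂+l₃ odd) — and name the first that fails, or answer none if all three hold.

Σmᵢ = 0  ✓
l₃∈[|l₁−l₂|,l₁+l₂]=[3,5] required, l₃=6 fails  ✗
Σlᵢ = 11 ⇒ odd

triangle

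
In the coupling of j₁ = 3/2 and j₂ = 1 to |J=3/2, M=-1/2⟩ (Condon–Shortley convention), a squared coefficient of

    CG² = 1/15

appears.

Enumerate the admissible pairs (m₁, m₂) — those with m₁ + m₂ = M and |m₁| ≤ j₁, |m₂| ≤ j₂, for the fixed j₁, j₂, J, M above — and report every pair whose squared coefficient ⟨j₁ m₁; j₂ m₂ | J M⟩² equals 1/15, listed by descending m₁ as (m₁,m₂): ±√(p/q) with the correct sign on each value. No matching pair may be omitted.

Admissible pairs with m₁+m₂ = M = -1/2: (-3/2,1), (-1/2,0), (1/2,-1)
  (m₁,m₂)=(1/2,-1): CG² = 8/15, CG = +√(8/15)
  (m₁,m₂)=(-1/2,0): CG² = 1/15, CG = −√(1/15)   ← matches the target
  (m₁,m₂)=(-3/2,1): CG² = 2/5, CG = −√(2/5)
Pairs with CG² = 1/15: (-1/2,0): −√(1/15)

(-1/2,0): −√(1/15)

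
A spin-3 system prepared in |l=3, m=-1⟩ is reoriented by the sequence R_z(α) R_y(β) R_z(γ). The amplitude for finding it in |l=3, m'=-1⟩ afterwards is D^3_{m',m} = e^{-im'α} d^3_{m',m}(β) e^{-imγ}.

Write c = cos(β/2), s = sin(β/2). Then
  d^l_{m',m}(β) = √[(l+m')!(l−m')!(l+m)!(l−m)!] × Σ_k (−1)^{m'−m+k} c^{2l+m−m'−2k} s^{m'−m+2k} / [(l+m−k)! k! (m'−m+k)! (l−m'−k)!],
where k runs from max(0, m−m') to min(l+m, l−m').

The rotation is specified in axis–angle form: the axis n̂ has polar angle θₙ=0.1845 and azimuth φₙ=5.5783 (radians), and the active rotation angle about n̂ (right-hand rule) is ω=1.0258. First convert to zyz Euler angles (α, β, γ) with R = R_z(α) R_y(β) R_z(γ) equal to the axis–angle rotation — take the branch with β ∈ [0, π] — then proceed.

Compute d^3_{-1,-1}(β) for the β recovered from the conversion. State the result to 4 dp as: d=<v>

Axis–angle → zyz. n̂ = (sinθₙcosφₙ, sinθₙsinφₙ, cosθₙ) = (+0.139735, -0.118869, +0.983028), ω = 1.0258.
R = I cosω + sinω [n̂]ₓ + (1−cosω) n̂n̂ᵀ gives
  R = [+0.527818, -0.848615, -0.035496; +0.832617, +0.525220, -0.175766; +0.167801, +0.063218, +0.983792]
β = atan2(√(R₁₃²+R₂₃²), R₃₃) = 0.180289; α = atan2(R₂₃, R₁₃) mod 2π = 4.513117; γ = atan2(R₃₂, −R₃₁) mod 2π = 2.781295
d^3_{-1,-1}(β=0.1803) via the finite sum:
c=cos(0.180289/2)=0.995940, s=sin(0.180289/2)=0.090023; N=√[2·24·2·24]=48.000000
k∈{0,1,2} keeps every argument non-negative
  k=0: (−1)^0·48.0000/(48)·0.9959^6·0.0900^0 = +0.975884
  k=1: (−1)^1·48.0000/(6)·0.9959^4·0.0900^2 = -0.063786
  k=2: (−1)^2·48.0000/(8)·0.9959^2·0.0900^4 = +0.000391
d^3_{-1,-1}(0.1803) = +0.975884 -0.063786 +0.000391 = +0.912489

d=0.9125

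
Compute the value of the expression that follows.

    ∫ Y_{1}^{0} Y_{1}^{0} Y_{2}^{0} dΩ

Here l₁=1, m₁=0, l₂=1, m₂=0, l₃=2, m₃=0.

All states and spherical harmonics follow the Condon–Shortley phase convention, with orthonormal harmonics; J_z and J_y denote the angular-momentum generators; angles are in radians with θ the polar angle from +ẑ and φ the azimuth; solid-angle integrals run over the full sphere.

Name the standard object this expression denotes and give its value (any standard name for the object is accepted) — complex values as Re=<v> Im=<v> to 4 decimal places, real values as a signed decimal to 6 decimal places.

This is a Gaunt coefficient — the integral of a triple product of spherical harmonics over the sphere.
Checks pass: Σm=0; 4 even; l₃=2∈[0,2].
(2·1+1)(2·1+1)(2·2+1) = 45
Δ: 0! 2! 2! / 5! → 1/30
sum: t=0:+1/1 = 1/1
3j²(1 1 2; 0 0 0) = Δ·Π!·Σ² = 2/15  (sign +1)
(m-triple is (0,0,0) — same symbol as above.)
combine: 4πI² = 45·2/15·2/15 = 4/5
take √, sign +1: I = 0.25231325

Gaunt coefficient, +0.252313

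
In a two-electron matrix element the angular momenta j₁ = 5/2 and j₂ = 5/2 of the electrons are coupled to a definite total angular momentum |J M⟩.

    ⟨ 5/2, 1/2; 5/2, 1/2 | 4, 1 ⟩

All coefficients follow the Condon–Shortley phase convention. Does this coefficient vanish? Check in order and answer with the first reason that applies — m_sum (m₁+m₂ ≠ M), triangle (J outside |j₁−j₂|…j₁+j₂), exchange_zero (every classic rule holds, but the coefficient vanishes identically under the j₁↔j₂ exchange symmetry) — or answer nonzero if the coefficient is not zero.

m-sum: m₁+m₂ = 1/2+1/2 = 1, M = 1  ✓
triangle: |j₁−j₂| = 0 ≤ J = 4 ≤ j₁+j₂ = 5  ✓
exchange: j₁=j₂ and m₁=m₂, and (−1)^(j₁+j₂−J) = (−1)^1 = −1 forces ⟨j₁m₁;j₂m₂|JM⟩ = −⟨j₂m₂;j₁m₁|JM⟩ = −⟨j₁m₁;j₂m₂|JM⟩ ⇒ the coefficient vanishes identically
Racah sum check: Σ_k collapses to 0 ⇒ CG = 0

exchange_zero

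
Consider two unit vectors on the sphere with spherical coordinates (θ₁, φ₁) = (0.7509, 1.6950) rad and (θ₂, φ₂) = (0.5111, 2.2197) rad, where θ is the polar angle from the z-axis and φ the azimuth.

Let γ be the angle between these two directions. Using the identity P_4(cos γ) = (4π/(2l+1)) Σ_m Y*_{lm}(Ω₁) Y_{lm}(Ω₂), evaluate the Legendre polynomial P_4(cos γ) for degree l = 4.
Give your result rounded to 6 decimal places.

0.379655

Expand P_4 via completeness: Σ_{m} conj(Y_{4,m}) at Ω₁ times Y_{4,m} at Ω₂ —
  term(m=-4) = (-0.001224, -0.002099)   from Y*(Ω₁)=(0.084310, 0.045711), Y(Ω₂)=(-0.021649, -0.013154)
  term(m=-3) = (-0.000123, -0.037134)   from Y*(Ω₁)=(0.105811, -0.270707), Y(Ω₂)=(0.118841, -0.046904)
  term(m=-2) = (0.073609, -0.128146)   from Y*(Ω₁)=(-0.413799, -0.104959), Y(Ω₂)=(-0.093332, 0.333355)
  term(m=-1) = (0.071052, -0.041126)   from Y*(Ω₁)=(-0.021671, 0.173584), Y(Ω₂)=(-0.283607, -0.373917)
  term(m=+0) = (-0.014722, -0.000000)   from Y*(Ω₁)=(-0.321171, -0.000000), Y(Ω₂)=(0.045837, 0.000000)
  term(m=+1) = (0.071052, 0.041126)   from Y*(Ω₁)=(0.021671, 0.173584), Y(Ω₂)=(0.283607, -0.373917)
  term(m=+2) = (0.073609, 0.128146)   from Y*(Ω₁)=(-0.413799, 0.104959), Y(Ω₂)=(-0.093332, -0.333355)
  term(m=+3) = (-0.000123, 0.037134)   from Y*(Ω₁)=(-0.105811, -0.270707), Y(Ω₂)=(-0.118841, -0.046904)
  term(m=+4) = (-0.001224, 0.002099)   from Y*(Ω₁)=(0.084310, -0.045711), Y(Ω₂)=(-0.021649, 0.013154)
Accumulated sum (0.271908, -0.000000); after 4π/(2l+1) scaling, (0.379655, -0.000000) ⇒ P_4 = 0.379655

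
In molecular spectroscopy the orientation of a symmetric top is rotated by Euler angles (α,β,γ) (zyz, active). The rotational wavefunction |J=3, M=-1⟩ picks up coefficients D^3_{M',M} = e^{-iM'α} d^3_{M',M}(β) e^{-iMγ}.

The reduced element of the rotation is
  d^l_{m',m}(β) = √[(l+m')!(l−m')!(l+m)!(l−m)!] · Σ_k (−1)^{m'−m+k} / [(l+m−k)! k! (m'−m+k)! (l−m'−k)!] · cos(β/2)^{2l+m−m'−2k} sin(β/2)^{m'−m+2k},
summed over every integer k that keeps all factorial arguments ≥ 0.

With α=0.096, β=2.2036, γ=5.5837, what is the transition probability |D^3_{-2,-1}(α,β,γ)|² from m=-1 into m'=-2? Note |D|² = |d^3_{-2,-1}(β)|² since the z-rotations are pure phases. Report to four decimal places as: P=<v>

P=0.1305

First d^3_{-2,-1}(β=2.2036), then the phase factors e^{-i(-2)α} and e^{-i(-1)γ}:
With c≡cos(β/2)=0.451991 and s≡sin(β/2)=0.892022, N=[1·120·2·24]^{1/2}=75.894664
The bounds max(0,m−m')=1 and min(l+m,l−m')=2 give 2 terms
  k=1: (−1)^0·75.8947/(24)·0.4520^5·0.8920^1 = +0.053214
  k=2: (−1)^1·75.8947/(12)·0.4520^3·0.8920^3 = -0.414522
d^3_{-2,-1}(2.2036) = +0.053214 -0.414522 = -0.361308
|D^3_{-2,-1}|² = |d^3_{-2,-1}(β)|² = (-0.361308)² = 0.130543 (the z-rotation phases have unit modulus)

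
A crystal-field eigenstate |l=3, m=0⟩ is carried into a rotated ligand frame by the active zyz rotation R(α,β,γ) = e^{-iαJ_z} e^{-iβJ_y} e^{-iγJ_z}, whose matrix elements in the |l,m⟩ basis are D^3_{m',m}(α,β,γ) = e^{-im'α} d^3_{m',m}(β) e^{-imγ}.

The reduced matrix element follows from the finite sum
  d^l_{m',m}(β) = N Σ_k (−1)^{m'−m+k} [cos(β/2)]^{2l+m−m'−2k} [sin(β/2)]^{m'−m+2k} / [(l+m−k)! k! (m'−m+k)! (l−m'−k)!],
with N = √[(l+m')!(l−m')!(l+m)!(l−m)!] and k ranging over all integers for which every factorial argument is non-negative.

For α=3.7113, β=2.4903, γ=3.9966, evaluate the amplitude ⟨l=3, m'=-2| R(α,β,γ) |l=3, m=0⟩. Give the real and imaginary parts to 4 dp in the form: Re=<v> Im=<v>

D^3_{-2,0}(3.7113,2.4903,3.9966) = e^{-i·-2·3.7113}·d^3_{-2,0}(2.4903)·e^{-i·0·3.9966}. Compute d first:
Half-angle: c=0.319921, s=0.947444. N=√(1·120·6·6)=65.726707
k: max(0,(0)−(-2))=2 … min(3+(0),3−(-2))=3
  k=2: (−1)^0·65.7267/(12)·0.3199^4·0.9474^2 = +0.051504
  k=3: (−1)^1·65.7267/(12)·0.3199^2·0.9474^4 = -0.451712
d^3_{-2,0}(2.4903) = +0.051504 -0.451712 = -0.400208
Attach z-rotation phases: D = e^{-i(-2)(3.7113)}·(-0.400208)·e^{-i(0)(3.9966)} = -0.167337-0.363544i

Re=-0.1673 Im=-0.3635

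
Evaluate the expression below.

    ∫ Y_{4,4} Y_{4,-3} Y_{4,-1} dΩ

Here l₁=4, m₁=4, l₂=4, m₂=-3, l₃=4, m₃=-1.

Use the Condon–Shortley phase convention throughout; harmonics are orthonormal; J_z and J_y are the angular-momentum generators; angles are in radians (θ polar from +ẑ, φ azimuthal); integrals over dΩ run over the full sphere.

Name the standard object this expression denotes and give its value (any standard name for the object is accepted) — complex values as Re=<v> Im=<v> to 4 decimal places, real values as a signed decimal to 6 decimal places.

Gaunt coefficient, -0.168431

This is a Gaunt coefficient — the integral of a triple product of spherical harmonics over the sphere.
Rules hold: Σm=0, L=12 even, 0≤4≤8.
N = 9·9·9 = 729
Δ = 4!·4!·4!/13! = 1/450450
Racah Σ t=0..4: t=0:+1/13824 t=1:−1/216 t=2:+1/64 t=3:−1/216 t=4:+1/13824 = 5/768
⇒ 3j(4 4 4; 0 0 0)² = 18/1001, sgn +1
Racah Σ t=0..0: t=0:+1/3456 = 1/3456
⇒ 3j(4 4 4; 4 -3 -1)² = 35/1287, sgn -1
4πI² = N·(3j₀)²·(3jₘ)² = 7290/20449
I = -1·√(0.356497/4π) = -0.16843130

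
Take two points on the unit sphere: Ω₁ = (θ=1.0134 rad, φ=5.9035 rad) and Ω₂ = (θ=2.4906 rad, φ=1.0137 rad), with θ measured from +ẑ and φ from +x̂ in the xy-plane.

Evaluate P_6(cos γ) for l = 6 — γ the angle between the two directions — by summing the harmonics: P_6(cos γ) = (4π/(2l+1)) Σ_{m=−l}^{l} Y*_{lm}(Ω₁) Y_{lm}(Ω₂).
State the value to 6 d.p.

0.187391

Term-by-term m-sum for l=6 (normalisation 4π/13 = 0.966644):
  [-6]  conj(Y_{6,-6})(Ω₁) = (-0.117254, -0.137159) ; Y_{6,-6}(Ω₂) = (0.023438, 0.004775) ; Δ = (-0.002093, -0.003775)
  [-5]  conj(Y_{6,-5})(Ω₁) = (-0.125384, -0.368908) ; Y_{6,-5}(Ω₂) = (-0.037922, -0.101949) ; Δ = (-0.032855, 0.026772)
  [-4]  conj(Y_{6,-4})(Ω₁) = (0.020008, -0.384011) ; Y_{6,-4}(Ω₂) = (-0.175273, 0.226964) ; Δ = (0.083650, 0.071848)
  [-3]  conj(Y_{6,-3})(Ω₁) = (0.006874, -0.014919) ; Y_{6,-3}(Ω₂) = (0.454377, 0.045816) ; Δ = (0.003807, -0.006464)
  [-2]  conj(Y_{6,-2})(Ω₁) = (-0.247164, 0.234621) ; Y_{6,-2}(Ω₂) = (-0.148902, -0.303123) ; Δ = (0.107922, 0.039985)
  [-1]  conj(Y_{6,-1})(Ω₁) = (-0.139254, 0.055569) ; Y_{6,-1}(Ω₂) = (0.080818, -0.129743) ; Δ = (-0.004045, 0.022558)
  [+0]  conj(Y_{6,0})(Ω₁) = (0.303734, -0.000000) ; Y_{6,0}(Ω₂) = (-0.391506, 0.000000) ; Δ = (-0.118914, 0.000000)
  [+1]  conj(Y_{6,1})(Ω₁) = (0.139254, 0.055569) ; Y_{6,1}(Ω₂) = (-0.080818, -0.129743) ; Δ = (-0.004045, -0.022558)
  [+2]  conj(Y_{6,2})(Ω₁) = (-0.247164, -0.234621) ; Y_{6,2}(Ω₂) = (-0.148902, 0.303123) ; Δ = (0.107922, -0.039985)
  [+3]  conj(Y_{6,3})(Ω₁) = (-0.006874, -0.014919) ; Y_{6,3}(Ω₂) = (-0.454377, 0.045816) ; Δ = (0.003807, 0.006464)
  [+4]  conj(Y_{6,4})(Ω₁) = (0.020008, 0.384011) ; Y_{6,4}(Ω₂) = (-0.175273, -0.226964) ; Δ = (0.083650, -0.071848)
  [+5]  conj(Y_{6,5})(Ω₁) = (0.125384, -0.368908) ; Y_{6,5}(Ω₂) = (0.037922, -0.101949) ; Δ = (-0.032855, -0.026772)
  [+6]  conj(Y_{6,6})(Ω₁) = (-0.117254, 0.137159) ; Y_{6,6}(Ω₂) = (0.023438, -0.004775) ; Δ = (-0.002093, 0.003775)
Σ over m = (0.193858, 0.000000); ×(4π/13) → (0.187391, 0.000000). Real part: 0.187391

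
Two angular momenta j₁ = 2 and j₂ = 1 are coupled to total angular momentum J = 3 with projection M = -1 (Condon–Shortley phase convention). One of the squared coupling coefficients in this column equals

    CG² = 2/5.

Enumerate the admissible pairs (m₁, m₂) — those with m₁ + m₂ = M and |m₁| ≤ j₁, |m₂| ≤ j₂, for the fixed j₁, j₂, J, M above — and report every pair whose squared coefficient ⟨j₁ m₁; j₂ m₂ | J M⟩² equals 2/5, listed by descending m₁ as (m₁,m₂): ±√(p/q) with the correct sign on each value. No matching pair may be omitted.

Admissible pairs with m₁+m₂ = M = -1: (-2,1), (-1,0), (0,-1)
  (m₁,m₂)=(0,-1): CG² = 2/5, CG = +√(2/5)   ← matches the target
  (m₁,m₂)=(-1,0): CG² = 8/15, CG = +√(8/15)
  (m₁,m₂)=(-2,1): CG² = 1/15, CG = +√(1/15)
Pairs with CG² = 2/5: (0,-1): +√(2/5)

(0,-1): +√(2/5)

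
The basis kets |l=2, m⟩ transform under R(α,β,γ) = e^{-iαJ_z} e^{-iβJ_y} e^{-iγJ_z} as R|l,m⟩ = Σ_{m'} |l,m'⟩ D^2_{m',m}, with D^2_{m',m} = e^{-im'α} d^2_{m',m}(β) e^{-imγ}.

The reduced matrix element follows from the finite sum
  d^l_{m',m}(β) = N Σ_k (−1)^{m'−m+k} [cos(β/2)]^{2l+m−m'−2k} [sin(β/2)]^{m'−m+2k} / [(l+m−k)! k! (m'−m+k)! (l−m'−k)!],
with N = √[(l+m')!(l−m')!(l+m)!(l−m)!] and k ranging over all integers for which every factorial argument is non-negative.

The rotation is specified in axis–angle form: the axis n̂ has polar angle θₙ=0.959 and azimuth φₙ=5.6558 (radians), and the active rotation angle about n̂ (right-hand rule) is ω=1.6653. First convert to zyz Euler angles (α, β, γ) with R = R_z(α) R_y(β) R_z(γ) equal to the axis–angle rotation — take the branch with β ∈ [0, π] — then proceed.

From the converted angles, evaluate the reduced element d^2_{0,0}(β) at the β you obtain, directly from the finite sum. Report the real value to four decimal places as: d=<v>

d=-0.3934

Axis–angle → zyz. n̂ = (sinθₙcosφₙ, sinθₙsinφₙ, cosθₙ) = (+0.662724, -0.480553, +0.574339), ω = 1.6653.
R = I cosω + sinω [n̂]ₓ + (1−cosω) n̂n̂ᵀ gives
  R = [+0.386285, -0.920303, -0.061863; +0.223250, +0.158360, -0.961812; +0.894954, +0.357723, +0.266629]
β = atan2(√(R₁₃²+R₂₃²), R₃₃) = 1.300902; α = atan2(R₂₃, R₁₃) mod 2π = 4.648158; γ = atan2(R₃₂, −R₃₁) mod 2π = 2.761336
d^2_{0,0}(β=1.3009) via the finite sum:
Half-angle: c=0.795811, s=0.605546. N=√(2·2·2·2)=4.000000
k∈{0,1,2} keeps every argument non-negative
  k=0: (−1)^0·4.0000/(4)·0.7958^4·0.6055^0 = +0.401087
  k=1: (−1)^1·4.0000/(1)·0.7958^2·0.6055^2 = -0.928909
  k=2: (−1)^2·4.0000/(4)·0.7958^0·0.6055^4 = +0.134458
d^2_{0,0}(1.3009) = +0.401087 -0.928909 +0.134458 = -0.393363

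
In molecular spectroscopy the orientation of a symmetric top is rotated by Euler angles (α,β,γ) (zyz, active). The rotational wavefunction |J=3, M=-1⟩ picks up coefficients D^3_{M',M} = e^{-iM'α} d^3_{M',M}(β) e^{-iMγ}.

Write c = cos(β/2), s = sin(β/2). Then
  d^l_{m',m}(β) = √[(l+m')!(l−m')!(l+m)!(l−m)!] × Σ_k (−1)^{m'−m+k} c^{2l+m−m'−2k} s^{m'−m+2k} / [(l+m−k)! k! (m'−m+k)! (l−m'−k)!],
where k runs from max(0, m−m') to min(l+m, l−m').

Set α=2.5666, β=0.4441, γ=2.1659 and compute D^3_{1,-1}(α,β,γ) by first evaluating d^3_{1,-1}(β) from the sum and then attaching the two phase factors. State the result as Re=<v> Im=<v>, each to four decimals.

D^3_{1,-1}(2.5666,0.4441,2.1659) = e^{-i·1·2.5666}·d^3_{1,-1}(0.4441)·e^{-i·-1·2.1659}. Compute d first:
c=cos(0.444100/2)=0.975448, s=sin(0.444100/2)=0.220230; N=√[24·2·2·24]=48.000000
The bounds max(0,m−m')=0 and min(l+m,l−m')=2 give 3 terms
  k=0: (−1)^2·48.0000/(8)·0.9754^4·0.2202^2 = +0.263463
  k=1: (−1)^3·48.0000/(6)·0.9754^2·0.2202^4 = -0.017906
  k=2: (−1)^4·48.0000/(48)·0.9754^0·0.2202^6 = +0.000114
d^3_{1,-1}(0.4441) = +0.263463 -0.017906 +0.000114 = +0.245671
D = (-0.839196-0.543829i)·(+0.245671)·(-0.560595+0.828090i) = +0.226211-0.095827i

Re=0.2262 Im=-0.0958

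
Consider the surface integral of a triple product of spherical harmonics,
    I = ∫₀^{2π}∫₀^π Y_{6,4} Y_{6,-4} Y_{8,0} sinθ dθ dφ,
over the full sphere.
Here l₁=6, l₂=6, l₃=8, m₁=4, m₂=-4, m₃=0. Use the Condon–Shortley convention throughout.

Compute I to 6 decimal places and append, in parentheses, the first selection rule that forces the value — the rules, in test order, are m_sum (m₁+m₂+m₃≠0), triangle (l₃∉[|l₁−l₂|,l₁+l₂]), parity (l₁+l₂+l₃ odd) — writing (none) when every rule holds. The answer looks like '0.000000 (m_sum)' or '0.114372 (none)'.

0.145675 (none)

Checks pass: Σm=0; 20 even; l₃=8∈[0,12].
(2·6+1)(2·6+1)(2·8+1) = 2873
Δ: 4! 8! 8! / 21! → 1/1309458150
sum: t=0:+1/49766400 t=1:−1/3110400 t=2:+1/1327104 t=3:−1/3110400 t=4:+1/49766400 = 1/6635520
3j²(6 6 8; 0 0 0) = Δ·Π!·Σ² = 350/46189  (sign +1)
sum: t=0:+1/49766400 t=1:−1/152409600 t=2:+1/6502809600 = 89/6502809600
3j²(6 6 8; 4 -4 0) = Δ·Π!·Σ² = 7921/646646  (sign +1)
combine: 4πI² = 2873·350/46189·7921/646646 = 198025/742577
take √, sign +1: I = 0.14567477
No selection rule forces the value: the integral is nonzero (none).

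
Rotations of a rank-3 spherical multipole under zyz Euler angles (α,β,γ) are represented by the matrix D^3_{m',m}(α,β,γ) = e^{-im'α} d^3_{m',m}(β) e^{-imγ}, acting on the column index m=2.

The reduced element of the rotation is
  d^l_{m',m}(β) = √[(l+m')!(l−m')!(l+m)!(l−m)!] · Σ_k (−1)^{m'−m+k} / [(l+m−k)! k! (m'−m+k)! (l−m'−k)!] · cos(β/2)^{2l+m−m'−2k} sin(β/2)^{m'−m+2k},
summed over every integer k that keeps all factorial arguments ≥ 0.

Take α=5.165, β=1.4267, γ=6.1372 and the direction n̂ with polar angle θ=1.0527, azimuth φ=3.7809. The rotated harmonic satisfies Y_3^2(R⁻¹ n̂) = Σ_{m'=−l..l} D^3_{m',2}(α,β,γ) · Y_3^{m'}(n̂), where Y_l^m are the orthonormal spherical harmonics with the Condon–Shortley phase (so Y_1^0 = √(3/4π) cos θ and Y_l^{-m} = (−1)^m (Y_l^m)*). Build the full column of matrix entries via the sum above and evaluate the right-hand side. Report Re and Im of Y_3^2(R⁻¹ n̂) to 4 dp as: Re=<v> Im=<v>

Need the full column D^3_{m',2} for m'=−3..3 at α=5.1650, β=1.4267, γ=6.1372.
cos(β/2)=0.756174, sin(β/2)=0.654371
d^3_{-3,2}: single k=5 term ⇒ +0.222237;  D = -0.221544-0.017540i
d^3_{-2,2}: k∈[4..5] ⇒ +0.524214 -0.078513 = +0.445701;  D = -0.162669-0.414956i
d^3_{-1,2}: k∈[3..4] ⇒ +0.766243 -0.286907 = +0.479336;  D = +0.324829-0.352490i
d^3_{0,2}: k∈[2..3] ⇒ +0.766823 -0.574248 = +0.192575;  D = +0.184425+0.055431i
d^3_{1,2}: k∈[1..2] ⇒ +0.511602 -0.766243 = -0.254641;  D = -0.040730-0.251362i
d^3_{2,2}: k∈[0..1] ⇒ +0.186952 -0.700010 = -0.513058;  D = +0.419569-0.295280i
d^3_{3,2}: single k=0 term ⇒ -0.396285;  D = +0.346832+0.191703i
Y_3^{m'}(θ=1.0527,φ=3.7809) and Σ D·Y over m':
  (-0.2215-0.0175i)·(+0.0931+0.2573i)  (-0.1627-0.4150i)·(+0.1100-0.3658i)  (+0.3248-0.3525i)·(-0.0510+0.0379i)  (+0.1844+0.0554i)·(-0.3278+0.0000i)  (-0.0407-0.2514i)·(+0.0510+0.0379i)  (+0.4196-0.2953i)·(+0.1100+0.3658i)  (+0.3468+0.1917i)·(-0.0931+0.2573i)
Y_3^2(R⁻¹ n̂) = -0.169417+0.145346i

Re=-0.1694 Im=0.1453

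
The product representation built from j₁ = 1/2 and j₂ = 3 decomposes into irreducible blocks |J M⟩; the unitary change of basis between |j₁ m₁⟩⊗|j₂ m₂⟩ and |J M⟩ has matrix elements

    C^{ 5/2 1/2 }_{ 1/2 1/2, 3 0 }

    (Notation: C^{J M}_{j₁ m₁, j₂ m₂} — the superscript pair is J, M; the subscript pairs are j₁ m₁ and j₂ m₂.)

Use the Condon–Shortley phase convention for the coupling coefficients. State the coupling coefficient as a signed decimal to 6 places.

j₁+j₂−J=1  J+j₁−j₂=0  J−j₁+j₂=5  j₁+j₂+J+1=7
(j₁±m₁, j₂±m₂, J±M) = (1,0,3,3,3,2)
P² = 432/7
sum k=0..0:
  [0] +1/12 = 1/12
S = 1/12
C² = P²·S² = 3/7 ; C = +0.654654

+√(3/7) = +0.654654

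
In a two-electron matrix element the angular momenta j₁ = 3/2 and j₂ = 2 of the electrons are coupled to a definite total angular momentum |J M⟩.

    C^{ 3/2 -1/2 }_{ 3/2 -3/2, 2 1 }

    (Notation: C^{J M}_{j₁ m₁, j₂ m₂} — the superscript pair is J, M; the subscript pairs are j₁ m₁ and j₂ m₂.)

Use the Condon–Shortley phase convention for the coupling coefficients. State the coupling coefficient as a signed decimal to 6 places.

+√(2/5) = +0.632456

√[4·2!1!2!/6! · 0!3!3!1!1!2!] = √(8/5)
  +(−1)^2/∏(2,0,1,1,0,1)! = 1/2  (running 1/2)
⟨..|..⟩ = √(8/5)·(1/2) = +0.632456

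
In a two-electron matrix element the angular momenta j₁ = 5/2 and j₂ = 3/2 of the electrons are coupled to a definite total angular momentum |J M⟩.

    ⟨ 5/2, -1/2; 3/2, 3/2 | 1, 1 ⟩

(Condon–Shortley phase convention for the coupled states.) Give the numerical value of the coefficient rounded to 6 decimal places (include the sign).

−√(1/20) ≈ -0.223607

√[3·3!2!0!/6! · 2!3!3!0!2!0!] = √(36/5)
  +(−1)^3/∏(3,0,0,0,2,0)! = -1/12  (running -1/12)
⟨..|..⟩ = √(36/5)·(-1/12) = -0.223607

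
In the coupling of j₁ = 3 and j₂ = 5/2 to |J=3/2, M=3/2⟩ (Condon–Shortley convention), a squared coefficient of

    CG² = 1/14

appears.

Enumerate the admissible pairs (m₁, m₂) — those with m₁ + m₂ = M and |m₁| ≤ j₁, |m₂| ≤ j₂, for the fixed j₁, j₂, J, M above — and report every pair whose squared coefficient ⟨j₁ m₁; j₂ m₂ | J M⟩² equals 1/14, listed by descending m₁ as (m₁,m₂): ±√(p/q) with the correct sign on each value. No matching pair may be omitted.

Admissible pairs with m₁+m₂ = M = 3/2: (-1,5/2), (0,3/2), (1,1/2), (2,-1/2), (3,-3/2)
  (m₁,m₂)=(3,-3/2): CG² = 3/14, CG = +√(3/14)
  (m₁,m₂)=(2,-1/2): CG² = 2/7, CG = −√(2/7)
  (m₁,m₂)=(1,1/2): CG² = 9/35, CG = +√(9/35)
  (m₁,m₂)=(0,3/2): CG² = 6/35, CG = −√(6/35)
  (m₁,m₂)=(-1,5/2): CG² = 1/14, CG = +√(1/14)   ← matches the target
Pairs with CG² = 1/14: (-1,5/2): +√(1/14)

(-1,5/2): +√(1/14)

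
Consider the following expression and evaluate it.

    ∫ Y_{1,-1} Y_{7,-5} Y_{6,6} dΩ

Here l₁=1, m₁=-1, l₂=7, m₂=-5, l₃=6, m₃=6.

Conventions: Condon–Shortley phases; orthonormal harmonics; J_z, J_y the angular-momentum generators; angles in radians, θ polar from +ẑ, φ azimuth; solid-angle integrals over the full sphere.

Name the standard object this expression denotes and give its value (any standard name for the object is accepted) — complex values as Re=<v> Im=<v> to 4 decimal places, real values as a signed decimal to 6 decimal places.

Gaunt coefficient, -0.034990

This is a Gaunt coefficient — the integral of a triple product of spherical harmonics over the sphere.
Checks pass: Σm=0; 14 even; l₃=6∈[6,8].
(2·1+1)(2·7+1)(2·6+1) = 585
Δ: 2! 0! 12! / 15! → 1/1365
sum: t=1:−1/518400 = -1/518400
3j²(1 7 6; 0 0 0) = Δ·Π!·Σ² = 7/195  (sign -1)
sum: t=2:+1/958003200 = 1/958003200
3j²(1 7 6; -1 -5 6) = Δ·Π!·Σ² = 1/1365  (sign +1)
combine: 4πI² = 585·7/195·1/1365 = 1/65
take √, sign -1: I = -0.03498955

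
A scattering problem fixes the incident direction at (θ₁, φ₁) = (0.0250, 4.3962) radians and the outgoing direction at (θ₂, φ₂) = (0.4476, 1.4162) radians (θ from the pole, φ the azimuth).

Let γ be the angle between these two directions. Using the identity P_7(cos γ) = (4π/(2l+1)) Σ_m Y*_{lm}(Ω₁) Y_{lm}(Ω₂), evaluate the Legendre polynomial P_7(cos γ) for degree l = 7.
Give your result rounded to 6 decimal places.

Summing Y*_{l m}(θ₁,φ₁)·Y_{l m}(θ₂,φ₂) over m ∈ [−7, 7]; prefactor 4π/(2·7+1) = 0.837758:
  m=-7: (0.00000 - 0.00000j) × (-0.00126 + 0.00067j) = -0.00000 + 0.00000j  (running Σ = -0.00000 + 0.00000j)
  m=-6: (0.00000 + 0.00000j) × (-0.00665 - 0.00887j) = 0.00000 - 0.00000j  (running Σ = 0.00000 - 0.00000j)
  m=-5: (-0.00000 + 0.00000j) × (0.03722 - 0.03815j) = -0.00000 + 0.00000j  (running Σ = -0.00000 + 0.00000j)
  m=-4: (0.00000 - 0.00000j) × (0.14308 + 0.10180j) = 0.00000 - 0.00000j  (running Σ = 0.00000 - 0.00000j)
  m=-3: (0.00011 + 0.00008j) × (-0.17577 + 0.35141j) = -0.00005 + 0.00003j  (running Σ = -0.00005 + 0.00002j)
  m=-2: (-0.00378 + 0.00277j) × (-0.50460 - 0.16119j) = 0.00235 - 0.00079j  (running Σ = 0.00230 - 0.00076j)
  m=-1: (-0.03164 - 0.09671j) × (0.03426 - 0.21985j) = -0.02235 + 0.00364j  (running Σ = -0.02004 + 0.00288j)
  m=0: (1.08301 + 0.00000j) × (-0.39631 + 0.00000j) = -0.42921 + 0.00000j  (running Σ = -0.44925 + 0.00288j)
  m=1: (0.03164 - 0.09671j) × (-0.03426 - 0.21985j) = -0.02235 - 0.00364j  (running Σ = -0.47160 - 0.00076j)
  m=2: (-0.00378 - 0.00277j) × (-0.50460 + 0.16119j) = 0.00235 + 0.00079j  (running Σ = -0.46925 + 0.00002j)
  m=3: (-0.00011 + 0.00008j) × (0.17577 + 0.35141j) = -0.00005 - 0.00003j  (running Σ = -0.46930 - 0.00000j)
  m=4: (0.00000 + 0.00000j) × (0.14308 - 0.10180j) = 0.00000 + 0.00000j  (running Σ = -0.46929 + 0.00000j)
  m=5: (0.00000 + 0.00000j) × (-0.03722 - 0.03815j) = -0.00000 - 0.00000j  (running Σ = -0.46929 - 0.00000j)
  m=6: (0.00000 - 0.00000j) × (-0.00665 + 0.00887j) = 0.00000 + 0.00000j  (running Σ = -0.46929 + 0.00000j)
  m=7: (-0.00000 - 0.00000j) × (0.00126 + 0.00067j) = -0.00000 - 0.00000j  (running Σ = -0.46929 - 0.00000j)
Accumulated sum -0.46929 - 0.00000j; after 4π/(2l+1) scaling, -0.39316 - 0.00000j ⇒ P_7 = -0.393156

-0.393156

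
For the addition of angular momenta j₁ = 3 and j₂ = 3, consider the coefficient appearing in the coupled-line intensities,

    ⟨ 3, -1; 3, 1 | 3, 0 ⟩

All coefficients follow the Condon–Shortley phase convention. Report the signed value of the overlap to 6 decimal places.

j₁+j₂−J=3  J+j₁−j₂=3  J−j₁+j₂=3  j₁+j₂+J+1=10
(j₁±m₁, j₂±m₂, J±M) = (2,4,4,2,3,3)
P² = 864/25
sum k=1..3:
  [1] −1/72 = -1/72
  [2] +1/8 = 1/8
  [3] −1/24 = -1/24
S = 5/72
C² = P²·S² = 1/6 ; C = +0.408248

+0.408248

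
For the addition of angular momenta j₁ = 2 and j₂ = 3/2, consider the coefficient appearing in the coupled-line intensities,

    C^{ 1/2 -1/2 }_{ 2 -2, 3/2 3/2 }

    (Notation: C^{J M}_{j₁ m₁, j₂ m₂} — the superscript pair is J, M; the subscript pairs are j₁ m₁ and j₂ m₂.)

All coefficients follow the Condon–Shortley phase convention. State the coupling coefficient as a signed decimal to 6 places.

-0.632456  (= −√(2/5))

triangle: 3!*1!*0!/5! = 6/120
(j±m)!: 0!*4!*3!*0!*0!*1! = 144
prefactor² = (2J+1)*Δ*N² = 72/5
  k=3: −1/(3!*0!*1!*0!*0!*0!) = -1/6
Σ = -1/6  ⇒  CG² = 72/5*(-1/6)² = 2/5
CG = −√(2/5) = -0.632456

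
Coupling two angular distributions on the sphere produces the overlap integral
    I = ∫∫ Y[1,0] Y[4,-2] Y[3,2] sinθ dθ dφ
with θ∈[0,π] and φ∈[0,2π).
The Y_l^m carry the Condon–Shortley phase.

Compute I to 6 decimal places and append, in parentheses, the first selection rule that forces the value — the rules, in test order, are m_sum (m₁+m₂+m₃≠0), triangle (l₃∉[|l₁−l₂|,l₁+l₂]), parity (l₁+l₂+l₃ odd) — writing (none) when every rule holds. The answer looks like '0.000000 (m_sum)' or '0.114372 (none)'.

Checks pass: Σm=0; 8 even; l₃=3∈[3,5].
(2·1+1)(2·4+1)(2·3+1) = 189
Δ: 2! 0! 6! / 9! → 1/252
sum: t=1:−1/36 = -1/36
3j²(1 4 3; 0 0 0) = Δ·Π!·Σ² = 4/63  (sign +1)
sum: t=1:−1/120 = -1/120
3j²(1 4 3; 0 -2 2) = Δ·Π!·Σ² = 1/21  (sign +1)
combine: 4πI² = 189·4/63·1/21 = 4/7
take √, sign +1: I = 0.21324362
No selection rule forces the value: the integral is nonzero (none).

0.213244 (none)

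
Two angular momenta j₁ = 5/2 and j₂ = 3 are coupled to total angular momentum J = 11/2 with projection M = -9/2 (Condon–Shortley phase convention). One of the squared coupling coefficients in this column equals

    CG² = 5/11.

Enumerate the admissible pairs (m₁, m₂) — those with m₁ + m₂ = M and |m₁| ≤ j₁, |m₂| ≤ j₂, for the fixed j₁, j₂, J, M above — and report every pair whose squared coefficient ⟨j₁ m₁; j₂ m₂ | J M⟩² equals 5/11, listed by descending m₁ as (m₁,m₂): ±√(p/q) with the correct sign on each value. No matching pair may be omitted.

Admissible pairs with m₁+m₂ = M = -9/2: (-5/2,-2), (-3/2,-3)
  (m₁,m₂)=(-3/2,-3): CG² = 5/11, CG = +√(5/11)   ← matches the target
  (m₁,m₂)=(-5/2,-2): CG² = 6/11, CG = +√(6/11)
Pairs with CG² = 5/11: (-3/2,-3): +√(5/11)

(-3/2,-3): +√(5/11)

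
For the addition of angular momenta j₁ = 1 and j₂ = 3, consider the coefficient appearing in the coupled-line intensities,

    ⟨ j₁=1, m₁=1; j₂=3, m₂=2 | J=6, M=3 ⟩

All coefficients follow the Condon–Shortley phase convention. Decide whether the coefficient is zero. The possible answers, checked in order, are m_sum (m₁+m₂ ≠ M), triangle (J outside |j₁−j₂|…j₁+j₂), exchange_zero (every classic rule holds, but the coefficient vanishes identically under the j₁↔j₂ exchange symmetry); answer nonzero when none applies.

triangle

m-sum: m₁+m₂ = 1+2 = 3, M = 3  ✓
triangle: need |j₁−j₂| ≤ J ≤ j₁+j₂, i.e. J ∈ [2, 4]; J = 6 is outside ✗ ⇒ coefficient is 0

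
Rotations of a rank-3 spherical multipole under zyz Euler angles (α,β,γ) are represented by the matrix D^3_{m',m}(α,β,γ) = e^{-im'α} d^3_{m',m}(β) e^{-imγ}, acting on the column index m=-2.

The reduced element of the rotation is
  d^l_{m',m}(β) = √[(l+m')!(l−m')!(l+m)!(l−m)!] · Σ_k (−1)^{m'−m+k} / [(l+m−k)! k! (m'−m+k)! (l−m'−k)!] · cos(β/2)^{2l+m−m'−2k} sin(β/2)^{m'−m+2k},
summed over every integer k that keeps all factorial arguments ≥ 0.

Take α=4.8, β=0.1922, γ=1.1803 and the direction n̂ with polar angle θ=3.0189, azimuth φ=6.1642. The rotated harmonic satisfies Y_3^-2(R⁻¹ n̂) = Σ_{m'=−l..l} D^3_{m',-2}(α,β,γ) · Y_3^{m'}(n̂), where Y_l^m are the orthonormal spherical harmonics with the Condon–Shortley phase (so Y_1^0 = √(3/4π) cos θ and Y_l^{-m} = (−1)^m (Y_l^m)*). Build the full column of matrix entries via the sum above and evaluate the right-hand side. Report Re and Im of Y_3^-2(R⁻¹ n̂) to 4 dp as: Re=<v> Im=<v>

Re=-0.0136 Im=-0.0581

Need the full column D^3_{m',-2} for m'=−3..3 at α=4.8000, β=0.1922, γ=1.1803.
cos(β/2)=0.995386, sin(β/2)=0.095952
d^3_{-3,-2}: single k=1 term ⇒ +0.229661;  D = -0.113747-0.199514i
d^3_{-2,-2}: k∈[0..1] ⇒ +0.972633 -0.045190 = +0.927443;  D = +0.762417-0.528082i
d^3_{-1,-2}: k∈[0..1] ⇒ -0.296491 +0.005510 = -0.290981;  D = -0.185978-0.223791i
d^3_{0,-2}: k∈[0..1] ⇒ +0.049504 -0.000460 = +0.049044;  D = -0.034831+0.034526i
d^3_{1,-2}: k∈[0..1] ⇒ -0.005510 +0.000026 = -0.005485;  D = +0.004187+0.003542i
d^3_{2,-2}: k∈[0..1] ⇒ +0.000420 -0.000001 = +0.000419;  D = +0.000242-0.000342i
d^3_{3,-2}: single k=0 term ⇒ -0.000020;  D = -0.000017-0.000010i
Y_3^{m'}(θ=3.0189,φ=6.1642) and Σ D·Y over m':
  (-0.1137-0.1995i)·(+0.0007+0.0003i)  (+0.7624-0.5281i)·(-0.0148-0.0036i)  (-0.1860-0.2238i)·(+0.1541+0.0184i)  (-0.0348+0.0345i)·(-0.7130+0.0000i)  (+0.0042+0.0035i)·(-0.1541+0.0184i)  (+0.0002-0.0003i)·(-0.0148+0.0036i)  (-0.0000-0.0000i)·(-0.0007+0.0003i)
Y_3^-2(R⁻¹ n̂) = -0.013598-0.058112i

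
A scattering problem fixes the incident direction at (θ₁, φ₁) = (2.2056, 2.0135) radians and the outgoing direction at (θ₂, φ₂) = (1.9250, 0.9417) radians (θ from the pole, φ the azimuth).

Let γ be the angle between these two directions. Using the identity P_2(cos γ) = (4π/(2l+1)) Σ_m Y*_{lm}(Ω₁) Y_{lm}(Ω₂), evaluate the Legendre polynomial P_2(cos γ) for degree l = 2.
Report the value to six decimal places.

-0.017624

Term-by-term m-sum for l=2 (normalisation 4π/5 = 2.513274):
  [-2]  conj(Y_{2,-2})(Ω₁) = -0.15852 - 0.19388j ; Y_{2,-2}(Ω₂) = -0.10450 - 0.32334j ; Δ = -0.04612 + 0.07152j
  [-1]  conj(Y_{2,-1})(Ω₁) = 0.15802 - 0.33332j ; Y_{2,-1}(Ω₂) = -0.14788 + 0.20321j ; Δ = 0.04437 + 0.08140j
  [+0]  conj(Y_{2,0})(Ω₁) = 0.01735 + 0.00000j ; Y_{2,0}(Ω₂) = -0.20157 + 0.00000j ; Δ = -0.00350 + 0.00000j
  [+1]  conj(Y_{2,1})(Ω₁) = -0.15802 - 0.33332j ; Y_{2,1}(Ω₂) = 0.14788 + 0.20321j ; Δ = 0.04437 - 0.08140j
  [+2]  conj(Y_{2,2})(Ω₁) = -0.15852 + 0.19388j ; Y_{2,2}(Ω₂) = -0.10450 + 0.32334j ; Δ = -0.04612 - 0.07152j
Σ over m = -0.00701 + 0.00000j; ×(4π/5) → -0.01762 + 0.00000j. Real part: -0.017624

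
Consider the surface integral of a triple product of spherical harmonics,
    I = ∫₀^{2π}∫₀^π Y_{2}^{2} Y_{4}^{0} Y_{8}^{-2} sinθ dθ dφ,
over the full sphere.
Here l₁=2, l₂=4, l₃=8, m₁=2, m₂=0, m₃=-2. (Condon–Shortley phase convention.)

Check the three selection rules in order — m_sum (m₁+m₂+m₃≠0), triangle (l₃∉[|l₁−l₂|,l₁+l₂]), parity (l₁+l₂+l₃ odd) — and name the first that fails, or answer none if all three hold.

triangle

azimuthal sum: 2 + 0 − 2 = 0  ✓
l₃ must lie in [2,6]; have l₃=8  ✗
L = 2 + 4 + 8 = 14 (even)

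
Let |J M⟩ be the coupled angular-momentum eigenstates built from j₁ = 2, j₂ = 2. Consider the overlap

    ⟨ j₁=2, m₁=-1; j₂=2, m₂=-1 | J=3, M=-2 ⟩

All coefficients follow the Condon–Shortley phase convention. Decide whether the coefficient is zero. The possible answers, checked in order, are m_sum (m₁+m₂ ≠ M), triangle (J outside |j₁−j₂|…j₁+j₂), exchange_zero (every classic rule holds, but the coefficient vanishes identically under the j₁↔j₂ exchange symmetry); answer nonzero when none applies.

exchange_zero

m-sum: m₁+m₂ = -1+(-1) = -2, M = -2  ✓
triangle: |j₁−j₂| = 0 ≤ J = 3 ≤ j₁+j₂ = 4  ✓
exchange: j₁=j₂ and m₁=m₂, and (−1)^(j₁+j₂−J) = (−1)^1 = −1 forces ⟨j₁m₁;j₂m₂|JM⟩ = −⟨j₂m₂;j₁m₁|JM⟩ = −⟨j₁m₁;j₂m₂|JM⟩ ⇒ the coefficient vanishes identically
Racah sum check: Σ_k collapses to 0 ⇒ CG = 0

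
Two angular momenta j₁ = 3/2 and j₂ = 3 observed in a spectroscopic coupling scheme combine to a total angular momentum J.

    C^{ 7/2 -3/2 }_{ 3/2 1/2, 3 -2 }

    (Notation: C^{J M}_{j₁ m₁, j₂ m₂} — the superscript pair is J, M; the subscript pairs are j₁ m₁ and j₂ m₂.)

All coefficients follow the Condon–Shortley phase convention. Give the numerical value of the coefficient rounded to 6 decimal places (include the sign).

+√(3/7) ≈ +0.654654

j₁+j₂−J=1  J+j₁−j₂=2  J−j₁+j₂=5  j₁+j₂+J+1=9
(j₁±m₁, j₂±m₂, J±M) = (2,1,1,5,2,5)
P² = 6400/21
sum k=0..1:
  [0] +1/24 = 1/24
  [1] −1/240 = -1/240
S = 3/80
C² = P²·S² = 3/7 ; C = +0.654654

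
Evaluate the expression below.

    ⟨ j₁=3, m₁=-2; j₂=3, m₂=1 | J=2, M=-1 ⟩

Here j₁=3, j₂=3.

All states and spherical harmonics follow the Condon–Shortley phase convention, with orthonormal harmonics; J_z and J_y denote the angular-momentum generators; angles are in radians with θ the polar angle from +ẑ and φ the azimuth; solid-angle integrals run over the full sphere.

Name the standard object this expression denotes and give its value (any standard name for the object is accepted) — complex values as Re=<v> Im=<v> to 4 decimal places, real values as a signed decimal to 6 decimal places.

This is a Clebsch–Gordan (vector-coupling) coefficient.
j₁+j₂−J=4  J+j₁−j₂=2  J−j₁+j₂=2  j₁+j₂+J+1=9
(j₁±m₁, j₂±m₂, J±M) = (1,5,4,2,1,3)
P² = 320/7
sum k=3..4:
  [3] −1/12 = -1/12
  [4] +1/48 = 1/48
S = -1/16
C² = P²·S² = 5/28 ; C = -0.422577

Clebsch–Gordan coefficient, −√(5/28) ≈ -0.422577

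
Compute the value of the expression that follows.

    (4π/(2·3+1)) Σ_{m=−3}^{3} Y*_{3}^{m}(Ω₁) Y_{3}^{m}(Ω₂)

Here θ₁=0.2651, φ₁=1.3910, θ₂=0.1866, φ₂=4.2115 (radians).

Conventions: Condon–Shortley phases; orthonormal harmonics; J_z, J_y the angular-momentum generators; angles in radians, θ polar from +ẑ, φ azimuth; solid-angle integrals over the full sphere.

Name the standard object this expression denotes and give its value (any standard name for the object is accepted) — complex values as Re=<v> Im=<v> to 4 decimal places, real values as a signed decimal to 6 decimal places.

This sum is the spherical-harmonic addition theorem: it equals the Legendre polynomial P_l(cos γ) of the angle γ between the two directions.
Summing Y*_{l m}(θ₁,φ₁)·Y_{l m}(θ₂,φ₂) over m ∈ [−3, 3]; prefactor 4π/(2·3+1) = 1.795196:
  m=-3: Y*=(-0.003854, -0.006439)  Y=(0.002658, -0.000181)  product (-0.000011, -0.000016)
  m=-2: Y*=(-0.063375, 0.023825)  Y=(-0.018623, -0.029117)  product (0.001874, 0.001402)
  m=-1: Y*=(0.055372, 0.304646)  Y=(-0.110210, 0.201313)  product (-0.067432, -0.022428)
  m=+0: Y*=(0.596667, -0.000000)  Y=(0.670293, 0.000000)  product (0.399942, 0.000000)
  m=+1: Y*=(-0.055372, 0.304646)  Y=(0.110210, 0.201313)  product (-0.067432, 0.022428)
  m=+2: Y*=(-0.063375, -0.023825)  Y=(-0.018623, 0.029117)  product (0.001874, -0.001402)
  m=+3: Y*=(0.003854, -0.006439)  Y=(-0.002658, -0.000181)  product (-0.000011, 0.000016)
Σ over m = (0.268803, 0.000000); ×(4π/7) → (0.482554, 0.000000). Real part: 0.482554

Legendre polynomial (addition theorem), +0.482554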